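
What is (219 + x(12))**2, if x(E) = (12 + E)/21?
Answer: 2374681/49 ≈ 48463.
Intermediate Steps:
x(E) = 4/7 + E/21 (x(E) = (12 + E)*(1/21) = 4/7 + E/21)
(219 + x(12))**2 = (219 + (4/7 + (1/21)*12))**2 = (219 + (4/7 + 4/7))**2 = (219 + 8/7)**2 = (1541/7)**2 = 2374681/49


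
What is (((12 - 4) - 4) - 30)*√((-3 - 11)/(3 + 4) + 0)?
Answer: -26*I*√2 ≈ -36.77*I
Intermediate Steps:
(((12 - 4) - 4) - 30)*√((-3 - 11)/(3 + 4) + 0) = ((8 - 4) - 30)*√(-14/7 + 0) = (4 - 30)*√(-14*⅐ + 0) = -26*√(-2 + 0) = -26*I*√2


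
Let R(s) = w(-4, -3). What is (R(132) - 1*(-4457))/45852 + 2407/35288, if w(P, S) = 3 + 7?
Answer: 22333105/134835448 ≈ 0.16563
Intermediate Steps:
w(P, S) = 10
R(s) = 10
(R(132) - 1*(-4457))/45852 + 2407/35288 = (10 - 1*(-4457))/45852 + 2407/35288 = (10 + 4457)*(1/45852) + 2407*(1/35288) = 4467*(1/45852) + 2407/35288 = 1489/15284 + 2407/35288 = 22333105/134835448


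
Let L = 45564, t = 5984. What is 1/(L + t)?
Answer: 1/51548 ≈ 1.9399e-5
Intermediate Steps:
1/(L + t) = 1/(45564 + 5984) = 1/51548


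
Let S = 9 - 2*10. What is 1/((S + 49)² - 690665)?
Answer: -1/689221 ≈ -1.4509e-6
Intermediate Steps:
S = -11 (S = 9 - 20 = -11)
1/((S + 49)² - 690665) = 1/((-11 + 49)² - 690665) = 1/(38² - 690665) = 1/(1444 - 690665) = 1/(-689221) = -1/689221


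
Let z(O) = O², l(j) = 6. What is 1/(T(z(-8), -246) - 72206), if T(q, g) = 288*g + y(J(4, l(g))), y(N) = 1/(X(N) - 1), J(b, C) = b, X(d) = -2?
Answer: -3/429163 ≈ -6.9903e-6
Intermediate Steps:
y(N) = -⅓ (y(N) = 1/(-2 - 1) = 1/(-3) = -⅓)
T(q, g) = -⅓ + 288*g (T(q, g) = 288*g - ⅓ = -⅓ + 288*g)
1/(T(z(-8), -246) - 72206) = 1/((-⅓ + 288*(-246)) - 72206) = 1/((-⅓ - 70848) - 72206) = 1/(-212545/3 - 72206) = 1/(-429163/3) = -3/429163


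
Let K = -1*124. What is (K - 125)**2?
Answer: 62001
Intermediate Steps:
K = -124
(K - 125)**2 = (-124 - 125)**2 = (-249)**2 = 62001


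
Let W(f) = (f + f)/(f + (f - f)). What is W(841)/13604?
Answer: 1/6802 ≈ 0.00014702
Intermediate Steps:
W(f) = 2 (W(f) = (2*f)/(f + 0) = (2*f)/f = 2)
W(841)/13604 = 2/13604 = 2*(1/13604) = 1/6802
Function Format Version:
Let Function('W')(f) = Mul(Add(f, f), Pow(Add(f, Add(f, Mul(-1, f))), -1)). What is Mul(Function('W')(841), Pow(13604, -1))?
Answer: Rational(1, 6802) ≈ 0.00014702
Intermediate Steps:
Function('W')(f) = 2 (Function('W')(f) = Mul(Mul(2, f), Pow(Add(f, 0), -1)) = Mul(Mul(2, f), Pow(f, -1)) = 2)
Mul(Function('W')(841), Pow(13604, -1)) = Mul(2, Pow(13604, -1)) = Mul(2, Rational(1, 13604)) = Rational(1, 6802)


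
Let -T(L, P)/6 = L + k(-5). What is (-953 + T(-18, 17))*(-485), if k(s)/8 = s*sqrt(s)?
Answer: 409825 - 116400*I*sqrt(5) ≈ 4.0983e+5 - 2.6028e+5*I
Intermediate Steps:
k(s) = 8*s**(3/2) (k(s) = 8*(s*sqrt(s)) = 8*s**(3/2))
T(L, P) = -6*L + 240*I*sqrt(5) (T(L, P) = -6*(L + 8*(-5)**(3/2)) = -6*(L + 8*(-5*I*sqrt(5))) = -6*(L - 40*I*sqrt(5)) = -6*L + 240*I*sqrt(5))
(-953 + T(-18, 17))*(-485) = (-953 + (-6*(-18) + 240*I*sqrt(5)))*(-485) = (-953 + (108 + 240*I*sqrt(5)))*(-485) = (-845 + 240*I*sqrt(5))*(-485) = 409825 - 116400*I*sqrt(5)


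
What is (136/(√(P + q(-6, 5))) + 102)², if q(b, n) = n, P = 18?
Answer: 257788/23 + 27744*√23/23 ≈ 16993.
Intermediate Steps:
(136/(√(P + q(-6, 5))) + 102)² = (136/(√(18 + 5)) + 102)² = (136/(√23) + 102)² = (136*(√23/23) + 102)² = (136*√23/23 + 102)² = (102 + 136*√23/23)²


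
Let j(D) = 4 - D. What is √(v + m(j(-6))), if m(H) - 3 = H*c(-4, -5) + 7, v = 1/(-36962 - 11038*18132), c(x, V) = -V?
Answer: 7*√16102992195610/3626400 ≈ 7.7460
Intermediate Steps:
v = -1/870336000 (v = (1/18132)/(-48000) = -1/48000*1/18132 = -1/870336000 ≈ -1.1490e-9)
m(H) = 10 + 5*H (m(H) = 3 + (H*(-1*(-5)) + 7) = 3 + (H*5 + 7) = 3 + (5*H + 7) = 3 + (7 + 5*H) = 10 + 5*H)
√(v + m(j(-6))) = √(-1/870336000 + (10 + 5*(4 - 1*(-6)))) = √(-1/870336000 + (10 + 5*(4 + 6))) = √(-1/870336000 + (10 + 5*10)) = √(-1/870336000 + (10 + 50)) = √(-1/870336000 + 60) = √(52220159999/870336000) = 7*√16102992195610/3626400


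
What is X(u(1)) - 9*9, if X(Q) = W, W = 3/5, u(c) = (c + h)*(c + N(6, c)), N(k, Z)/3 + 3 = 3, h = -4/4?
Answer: -402/5 ≈ -80.400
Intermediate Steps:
h = -1 (h = -4*¼ = -1)
N(k, Z) = 0 (N(k, Z) = -9 + 3*3 = -9 + 9 = 0)
u(c) = c*(-1 + c) (u(c) = (c - 1)*(c + 0) = (-1 + c)*c = c*(-1 + c))
W = ⅗ (W = 3*(⅕) = ⅗ ≈ 0.60000)
X(Q) = ⅗
X(u(1)) - 9*9 = ⅗ - 9*9 = ⅗ - 81 = -402/5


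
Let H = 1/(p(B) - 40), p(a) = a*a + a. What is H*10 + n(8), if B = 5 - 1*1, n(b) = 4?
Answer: 7/2 ≈ 3.5000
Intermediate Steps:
B = 4 (B = 5 - 1 = 4)
p(a) = a + a² (p(a) = a² + a = a + a²)
H = -1/20 (H = 1/(4*(1 + 4) - 40) = 1/(4*5 - 40) = 1/(20 - 40) = 1/(-20) = -1/20 ≈ -0.050000)
H*10 + n(8) = -1/20*10 + 4 = -½ + 4 = 7/2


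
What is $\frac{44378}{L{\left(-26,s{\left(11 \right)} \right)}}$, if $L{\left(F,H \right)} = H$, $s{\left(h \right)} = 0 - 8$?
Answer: $- \frac{22189}{4} \approx -5547.3$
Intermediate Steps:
$s{\left(h \right)} = -8$ ($s{\left(h \right)} = 0 - 8 = -8$)
$\frac{44378}{L{\left(-26,s{\left(11 \right)} \right)}} = \frac{44378}{-8} = 44378 \left(- \frac{1}{8}\right) = - \frac{22189}{4}$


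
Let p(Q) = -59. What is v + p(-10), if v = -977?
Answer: -1036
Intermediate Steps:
v + p(-10) = -977 - 59 = -1036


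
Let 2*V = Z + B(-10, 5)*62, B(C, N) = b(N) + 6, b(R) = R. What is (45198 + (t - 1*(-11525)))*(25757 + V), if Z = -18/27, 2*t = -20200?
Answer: 1216751513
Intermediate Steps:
t = -10100 (t = (½)*(-20200) = -10100)
B(C, N) = 6 + N (B(C, N) = N + 6 = 6 + N)
Z = -⅔ (Z = -18*1/27 = -⅔ ≈ -0.66667)
V = 1022/3 (V = (-⅔ + (6 + 5)*62)/2 = (-⅔ + 11*62)/2 = (-⅔ + 682)/2 = (½)*(2044/3) = 1022/3 ≈ 340.67)
(45198 + (t - 1*(-11525)))*(25757 + V) = (45198 + (-10100 - 1*(-11525)))*(25757 + 1022/3) = (45198 + (-10100 + 11525))*(78293/3) = (45198 + 1425)*(78293/3) = 46623*(78293/3) = 1216751513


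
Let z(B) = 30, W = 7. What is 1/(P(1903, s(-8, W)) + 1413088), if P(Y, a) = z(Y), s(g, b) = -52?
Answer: 1/1413118 ≈ 7.0766e-7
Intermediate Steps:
P(Y, a) = 30
1/(P(1903, s(-8, W)) + 1413088) = 1/(30 + 1413088) = 1/1413118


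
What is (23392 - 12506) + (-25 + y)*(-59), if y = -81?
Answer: 17140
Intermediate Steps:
(23392 - 12506) + (-25 + y)*(-59) = (23392 - 12506) + (-25 - 81)*(-59) = 10886 - 106*(-59) = 10886 + 6254 = 17140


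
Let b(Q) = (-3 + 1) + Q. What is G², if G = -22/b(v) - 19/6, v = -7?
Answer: 169/324 ≈ 0.52160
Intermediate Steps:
b(Q) = -2 + Q
G = -13/18 (G = -22/(-2 - 7) - 19/6 = -22/(-9) - 19*⅙ = -22*(-⅑) - 19/6 = 22/9 - 19/6 = -13/18 ≈ -0.72222)
G² = (-13/18)² = 169/324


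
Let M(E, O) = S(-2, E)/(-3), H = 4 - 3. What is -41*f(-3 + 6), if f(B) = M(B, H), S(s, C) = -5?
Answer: -205/3 ≈ -68.333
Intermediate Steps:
H = 1
M(E, O) = 5/3 (M(E, O) = -5/(-3) = -⅓*(-5) = 5/3)
f(B) = 5/3
-41*f(-3 + 6) = -41*5/3 = -205/3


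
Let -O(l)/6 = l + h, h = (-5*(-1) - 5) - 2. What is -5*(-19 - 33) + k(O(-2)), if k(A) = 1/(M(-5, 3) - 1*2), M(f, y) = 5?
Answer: 781/3 ≈ 260.33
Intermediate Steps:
h = -2 (h = (5 - 5) - 2 = 0 - 2 = -2)
O(l) = 12 - 6*l (O(l) = -6*(l - 2) = -6*(-2 + l) = 12 - 6*l)
k(A) = 1/3 (k(A) = 1/(5 - 1*2) = 1/(5 - 2) = 1/3)
-5*(-19 - 33) + k(O(-2)) = -5*(-19 - 33) + 1/3 = -5*(-52) + 1/3 = 260 + 1/3 = 781/3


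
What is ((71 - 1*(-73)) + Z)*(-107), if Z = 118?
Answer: -28034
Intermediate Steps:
((71 - 1*(-73)) + Z)*(-107) = ((71 - 1*(-73)) + 118)*(-107) = ((71 + 73) + 118)*(-107) = (144 + 118)*(-107) = 262*(-107) = -28034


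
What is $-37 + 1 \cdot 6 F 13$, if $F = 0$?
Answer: $-37$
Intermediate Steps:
$-37 + 1 \cdot 6 F 13 = -37 + 1 \cdot 6 \cdot 0 \cdot 13 = -37 + 6 \cdot 0 \cdot 13 = -37 + 0 \cdot 13 = -37 + 0 = -37$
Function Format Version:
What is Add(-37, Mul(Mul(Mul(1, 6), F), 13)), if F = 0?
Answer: -37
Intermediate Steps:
Add(-37, Mul(Mul(Mul(1, 6), F), 13)) = Add(-37, Mul(Mul(Mul(1, 6), 0), 13)) = Add(-37, Mul(Mul(6, 0), 13)) = Add(-37, Mul(0, 13)) = Add(-37, 0) = -37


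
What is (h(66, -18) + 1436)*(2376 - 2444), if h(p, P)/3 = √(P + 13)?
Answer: -97648 - 204*I*√5 ≈ -97648.0 - 456.16*I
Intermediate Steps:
h(p, P) = 3*√(13 + P) (h(p, P) = 3*√(P + 13) = 3*√(13 + P))
(h(66, -18) + 1436)*(2376 - 2444) = (3*√(13 - 18) + 1436)*(2376 - 2444) = (3*√(-5) + 1436)*(-68) = (3*(I*√5) + 1436)*(-68) = (3*I*√5 + 1436)*(-68) = (1436 + 3*I*√5)*(-68) = -97648 - 204*I*√5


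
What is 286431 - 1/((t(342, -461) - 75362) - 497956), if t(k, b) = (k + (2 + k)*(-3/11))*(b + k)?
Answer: 1899429367619/6631368 ≈ 2.8643e+5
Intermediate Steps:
t(k, b) = (-6/11 + 8*k/11)*(b + k) (t(k, b) = (k + (2 + k)*(-3*1/11))*(b + k) = (k + (2 + k)*(-3/11))*(b + k) = (k + (-6/11 - 3*k/11))*(b + k) = (-6/11 + 8*k/11)*(b + k))
286431 - 1/((t(342, -461) - 75362) - 497956) = 286431 - 1/(((-6/11*(-461) - 6/11*342 + (8/11)*342² + (8/11)*(-461)*342) - 75362) - 497956) = 286431 - 1/(((2766/11 - 2052/11 + (8/11)*116964 - 1261296/11) - 75362) - 497956) = 286431 - 1/(((2766/11 - 2052/11 + 935712/11 - 1261296/11) - 75362) - 497956) = 286431 - 1/((-324870/11 - 75362) - 497956) = 286431 - 1/(-1153852/11 - 497956) = 286431 - 1/(-6631368/11) = 286431 - 1*(-11/6631368) = 286431 + 11/6631368 = 1899429367619/6631368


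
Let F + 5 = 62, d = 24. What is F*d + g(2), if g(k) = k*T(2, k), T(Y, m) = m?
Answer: 1372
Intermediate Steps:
g(k) = k² (g(k) = k*k = k²)
F = 57 (F = -5 + 62 = 57)
F*d + g(2) = 57*24 + 2² = 1368 + 4 = 1372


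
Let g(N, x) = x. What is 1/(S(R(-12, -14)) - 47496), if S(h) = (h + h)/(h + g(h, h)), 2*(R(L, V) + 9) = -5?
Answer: -1/47495 ≈ -2.1055e-5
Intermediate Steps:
R(L, V) = -23/2 (R(L, V) = -9 + (1/2)*(-5) = -9 - 5/2 = -23/2)
S(h) = 1 (S(h) = (h + h)/(h + h) = (2*h)/((2*h)) = (2*h)*(1/(2*h)) = 1)
1/(S(R(-12, -14)) - 47496) = 1/(1 - 47496) = 1/(-47495) = -1/47495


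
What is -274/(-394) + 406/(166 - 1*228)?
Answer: -35744/6107 ≈ -5.8530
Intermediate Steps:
-274/(-394) + 406/(166 - 1*228) = -274*(-1/394) + 406/(166 - 228) = 137/197 + 406/(-62) = 137/197 + 406*(-1/62) = 137/197 - 203/31 = -35744/6107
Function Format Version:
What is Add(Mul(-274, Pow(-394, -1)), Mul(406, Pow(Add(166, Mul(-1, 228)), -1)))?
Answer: Rational(-35744, 6107) ≈ -5.8530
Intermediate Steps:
Add(Mul(-274, Pow(-394, -1)), Mul(406, Pow(Add(166, Mul(-1, 228)), -1))) = Add(Mul(-274, Rational(-1, 394)), Mul(406, Pow(Add(166, -228), -1))) = Add(Rational(137, 197), Mul(406, Pow(-62, -1))) = Add(Rational(137, 197), Mul(406, Rational(-1, 62))) = Add(Rational(137, 197), Rational(-203, 31)) = Rational(-35744, 6107)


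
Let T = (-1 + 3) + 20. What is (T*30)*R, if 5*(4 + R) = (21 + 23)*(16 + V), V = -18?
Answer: -14256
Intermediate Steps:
R = -108/5 (R = -4 + ((21 + 23)*(16 - 18))/5 = -4 + (44*(-2))/5 = -4 + (1/5)*(-88) = -4 - 88/5 = -108/5 ≈ -21.600)
T = 22 (T = 2 + 20 = 22)
(T*30)*R = (22*30)*(-108/5) = 660*(-108/5) = -14256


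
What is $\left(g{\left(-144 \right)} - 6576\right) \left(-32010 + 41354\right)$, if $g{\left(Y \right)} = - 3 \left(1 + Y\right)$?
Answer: $-57437568$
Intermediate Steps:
$g{\left(Y \right)} = -3 - 3 Y$
$\left(g{\left(-144 \right)} - 6576\right) \left(-32010 + 41354\right) = \left(\left(-3 - -432\right) - 6576\right) \left(-32010 + 41354\right) = \left(\left(-3 + 432\right) - 6576\right) 9344 = \left(429 - 6576\right) 9344 = \left(-6147\right) 9344 = -57437568$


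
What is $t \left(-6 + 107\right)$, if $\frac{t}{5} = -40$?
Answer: $-20200$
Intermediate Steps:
$t = -200$ ($t = 5 \left(-40\right) = -200$)
$t \left(-6 + 107\right) = - 200 \left(-6 + 107\right) = \left(-200\right) 101 = -20200$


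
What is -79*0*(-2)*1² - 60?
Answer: -60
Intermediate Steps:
-79*0*(-2)*1² - 60 = -0 - 60 = -79*0 - 60 = 0 - 60 = -60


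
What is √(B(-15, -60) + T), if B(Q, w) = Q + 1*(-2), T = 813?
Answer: 2*√199 ≈ 28.213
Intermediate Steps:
B(Q, w) = -2 + Q (B(Q, w) = Q - 2 = -2 + Q)
√(B(-15, -60) + T) = √((-2 - 15) + 813) = √(-17 + 813) = √796 = 2*√199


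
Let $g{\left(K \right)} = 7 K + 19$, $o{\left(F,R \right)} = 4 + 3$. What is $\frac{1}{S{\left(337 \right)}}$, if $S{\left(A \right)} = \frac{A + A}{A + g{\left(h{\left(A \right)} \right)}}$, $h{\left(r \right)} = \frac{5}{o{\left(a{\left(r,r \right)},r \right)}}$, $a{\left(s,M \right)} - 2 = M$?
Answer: $\frac{361}{674} \approx 0.53561$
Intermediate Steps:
$a{\left(s,M \right)} = 2 + M$
$o{\left(F,R \right)} = 7$
$h{\left(r \right)} = \frac{5}{7}$
$g{\left(K \right)} = 19 + 7 K$
$S{\left(A \right)} = \frac{2 A}{24 + A}$ ($S{\left(A \right)} = \frac{A + A}{A + \left(19 + 7 \cdot \frac{5}{7}\right)} = \frac{2 A}{A + \left(19 + 5\right)} = \frac{2 A}{A + 24} = \frac{2 A}{24 + A}$)
$\frac{1}{S{\left(337 \right)}} = \frac{1}{2 \cdot 337 \frac{1}{24 + 337}} = \frac{1}{2 \cdot 337 \cdot \frac{1}{361}} = \frac{1}{\frac{674}{361}} = \frac{361}{674}$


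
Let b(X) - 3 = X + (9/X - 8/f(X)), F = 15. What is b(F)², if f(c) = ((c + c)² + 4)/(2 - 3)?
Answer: 110544196/319225 ≈ 346.29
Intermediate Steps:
f(c) = -4 - 4*c² (f(c) = ((2*c)² + 4)/(-1) = (4*c² + 4)*(-1) = (4 + 4*c²)*(-1) = -4 - 4*c²)
b(X) = 3 + X - 8/(-4 - 4*X²) + 9/X (b(X) = 3 + (X + (9/X - 8/(-4 - 4*X²))) = 3 + (X + (-8/(-4 - 4*X²) + 9/X)) = 3 + (X - 8/(-4 - 4*X²) + 9/X) = 3 + X - 8/(-4 - 4*X²) + 9/X)
b(F)² = ((9 + 15⁴ + 3*15³ + 5*15 + 10*15²)/(15 + 15³))² = ((9 + 50625 + 3*3375 + 75 + 10*225)/(15 + 3375))² = ((9 + 50625 + 10125 + 75 + 2250)/3390)² = ((1/3390)*63084)² = (10514/565)² = 110544196/319225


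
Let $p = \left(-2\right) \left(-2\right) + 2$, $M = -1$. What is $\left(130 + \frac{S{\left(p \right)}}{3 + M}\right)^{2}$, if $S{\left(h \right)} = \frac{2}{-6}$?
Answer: $\frac{606841}{36} \approx 16857.0$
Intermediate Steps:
$p = 6$ ($p = 4 + 2 = 6$)
$S{\left(h \right)} = - \frac{1}{3}$ ($S{\left(h \right)} = 2 \left(- \frac{1}{6}\right) = - \frac{1}{3}$)
$\left(130 + \frac{S{\left(p \right)}}{3 + M}\right)^{2} = \left(130 - \frac{1}{3 \left(3 - 1\right)}\right)^{2} = \left(130 - \frac{1}{3 \cdot 2}\right)^{2} = \left(130 - \frac{1}{6}\right)^{2} = \left(\frac{779}{6}\right)^{2} = \frac{606841}{36}$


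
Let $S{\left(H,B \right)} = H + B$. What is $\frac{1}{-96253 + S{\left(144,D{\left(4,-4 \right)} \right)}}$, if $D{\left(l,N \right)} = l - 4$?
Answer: $- \frac{1}{96109} \approx -1.0405 \cdot 10^{-5}$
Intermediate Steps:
$D{\left(l,N \right)} = -4 + l$
$S{\left(H,B \right)} = B + H$
$\frac{1}{-96253 + S{\left(144,D{\left(4,-4 \right)} \right)}} = \frac{1}{-96253 + \left(\left(-4 + 4\right) + 144\right)} = \frac{1}{-96253 + \left(0 + 144\right)} = \frac{1}{-96253 + 144} = \frac{1}{-96109} = - \frac{1}{96109}$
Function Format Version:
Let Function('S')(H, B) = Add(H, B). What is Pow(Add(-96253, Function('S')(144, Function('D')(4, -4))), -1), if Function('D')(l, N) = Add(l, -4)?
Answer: Rational(-1, 96109) ≈ -1.0405e-5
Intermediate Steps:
Function('D')(l, N) = Add(-4, l)
Function('S')(H, B) = Add(B, H)
Pow(Add(-96253, Function('S')(144, Function('D')(4, -4))), -1) = Pow(Add(-96253, Add(Add(-4, 4), 144)), -1) = Pow(Add(-96253, Add(0, 144)), -1) = Pow(Add(-96253, 144), -1) = Pow(-96109, -1) = Rational(-1, 96109)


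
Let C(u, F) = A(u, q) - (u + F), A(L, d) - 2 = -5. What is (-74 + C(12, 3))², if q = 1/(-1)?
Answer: 8464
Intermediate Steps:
q = -1
A(L, d) = -3 (A(L, d) = 2 - 5 = -3)
C(u, F) = -3 - F - u (C(u, F) = -3 - (u + F) = -3 - (F + u) = -3 + (-F - u) = -3 - F - u)
(-74 + C(12, 3))² = (-74 + (-3 - 1*3 - 1*12))² = (-74 + (-3 - 3 - 12))² = (-74 - 18)² = (-92)² = 8464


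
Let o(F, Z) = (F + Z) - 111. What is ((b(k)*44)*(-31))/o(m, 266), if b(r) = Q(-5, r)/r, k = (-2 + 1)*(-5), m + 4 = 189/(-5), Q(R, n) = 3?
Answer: -2046/283 ≈ -7.2297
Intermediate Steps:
m = -209/5 (m = -4 + 189/(-5) = -4 + 189*(-⅕) = -4 - 189/5 = -209/5 ≈ -41.800)
k = 5 (k = -1*(-5) = 5)
o(F, Z) = -111 + F + Z
b(r) = 3/r
((b(k)*44)*(-31))/o(m, 266) = (((3/5)*44)*(-31))/(-111 - 209/5 + 266) = (((3*(⅕))*44)*(-31))/(566/5) = (((⅗)*44)*(-31))*(5/566) = ((132/5)*(-31))*(5/566) = -4092/5*5/566 = -2046/283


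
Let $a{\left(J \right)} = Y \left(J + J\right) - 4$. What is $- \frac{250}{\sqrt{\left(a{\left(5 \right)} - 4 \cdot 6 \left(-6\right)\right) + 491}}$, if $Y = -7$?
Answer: $- \frac{250 \sqrt{561}}{561} \approx -10.555$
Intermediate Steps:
$a{\left(J \right)} = -4 - 14 J$ ($a{\left(J \right)} = - 7 \left(J + J\right) - 4 = - 7 \cdot 2 J - 4 = - 14 J - 4 = -4 - 14 J$)
$- \frac{250}{\sqrt{\left(a{\left(5 \right)} - 4 \cdot 6 \left(-6\right)\right) + 491}} = - \frac{250}{\sqrt{\left(\left(-4 - 70\right) - 4 \cdot 6 \left(-6\right)\right) + 491}} = - \frac{250}{\sqrt{\left(\left(-4 - 70\right) - 24 \left(-6\right)\right) + 491}} = - \frac{250}{\sqrt{\left(-74 - -144\right) + 491}} = - \frac{250}{\sqrt{\left(-74 + 144\right) + 491}} = - \frac{250}{\sqrt{70 + 491}} = - \frac{250}{\sqrt{561}} = - 250 \frac{\sqrt{561}}{561} = - \frac{250 \sqrt{561}}{561}$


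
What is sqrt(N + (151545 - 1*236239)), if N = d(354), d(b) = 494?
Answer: 10*I*sqrt(842) ≈ 290.17*I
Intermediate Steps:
N = 494
sqrt(N + (151545 - 1*236239)) = sqrt(494 + (151545 - 1*236239)) = sqrt(494 + (151545 - 236239)) = sqrt(494 - 84694) = sqrt(-84200) = 10*I*sqrt(842)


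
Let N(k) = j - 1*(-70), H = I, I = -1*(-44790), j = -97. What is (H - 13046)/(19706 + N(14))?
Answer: 31744/19679 ≈ 1.6131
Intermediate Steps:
I = 44790
H = 44790
N(k) = -27 (N(k) = -97 - 1*(-70) = -97 + 70 = -27)
(H - 13046)/(19706 + N(14)) = (44790 - 13046)/(19706 - 27) = 31744/19679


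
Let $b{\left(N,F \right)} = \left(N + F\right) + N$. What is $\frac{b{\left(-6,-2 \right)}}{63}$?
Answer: $- \frac{2}{9} \approx -0.22222$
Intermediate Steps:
$b{\left(N,F \right)} = F + 2 N$ ($b{\left(N,F \right)} = \left(F + N\right) + N = F + 2 N$)
$\frac{b{\left(-6,-2 \right)}}{63} = \frac{-2 + 2 \left(-6\right)}{63} = \left(-2 - 12\right) \frac{1}{63} = \left(-14\right) \frac{1}{63} = - \frac{2}{9}$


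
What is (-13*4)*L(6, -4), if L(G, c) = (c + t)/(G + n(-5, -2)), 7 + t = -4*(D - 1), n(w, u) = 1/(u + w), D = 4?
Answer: 8372/41 ≈ 204.20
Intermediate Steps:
t = -19 (t = -7 - 4*(4 - 1) = -7 - 4*3 = -7 - 12 = -19)
L(G, c) = (-19 + c)/(-1/7 + G) (L(G, c) = (c - 19)/(G + 1/(-2 - 5)) = (-19 + c)/(G + 1/(-7)) = (-19 + c)/(G - 1/7) = (-19 + c)/(-1/7 + G))
(-13*4)*L(6, -4) = (-13*4)*(7*(-19 - 4)/(-1 + 7*6)) = -364*(-23)/(-1 + 42) = -364*(-23)/41 = -52*(-161/41) = 8372/41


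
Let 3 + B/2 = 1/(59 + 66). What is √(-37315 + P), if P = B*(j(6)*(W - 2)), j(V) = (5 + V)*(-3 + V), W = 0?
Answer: I*√23075035/25 ≈ 192.15*I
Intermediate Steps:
j(V) = (-3 + V)*(5 + V)
B = -748/125 (B = -6 + 2/(59 + 66) = -6 + 2/125 = -748/125 ≈ -5.9840)
P = 49368/125 (P = -748*(-15 + 6² + 2*6)*(0 - 2)/125 = -748*(-15 + 36 + 12)*(-2)/125 = -24684*(-2)/125 = -748/125*(-66) = 49368/125 ≈ 394.94)
√(-37315 + P) = √(-37315 + 49368/125) = √(-4615007/125) = I*√23075035/25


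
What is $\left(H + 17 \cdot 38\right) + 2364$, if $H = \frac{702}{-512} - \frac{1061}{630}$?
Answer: $\frac{242480027}{80640} \approx 3006.9$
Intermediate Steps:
$H = - \frac{246373}{80640}$ ($H = 702 \left(- \frac{1}{512}\right) - \frac{1061}{630} = - \frac{351}{256} - \frac{1061}{630} = - \frac{246373}{80640} \approx -3.0552$)
$\left(H + 17 \cdot 38\right) + 2364 = \left(- \frac{246373}{80640} + 17 \cdot 38\right) + 2364 = \left(- \frac{246373}{80640} + 646\right) + 2364 = \frac{51847067}{80640} + 2364 = \frac{242480027}{80640}$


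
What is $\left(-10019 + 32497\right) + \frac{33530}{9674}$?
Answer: $\frac{15534693}{691} \approx 22481.0$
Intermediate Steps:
$\left(-10019 + 32497\right) + \frac{33530}{9674} = 22478 + 33530 \cdot \frac{1}{9674} = 22478 + \frac{2395}{691} = \frac{15534693}{691}$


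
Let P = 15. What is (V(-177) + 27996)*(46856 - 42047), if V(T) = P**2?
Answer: 135714789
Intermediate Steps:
V(T) = 225 (V(T) = 15**2 = 225)
(V(-177) + 27996)*(46856 - 42047) = (225 + 27996)*(46856 - 42047) = 28221*4809 = 135714789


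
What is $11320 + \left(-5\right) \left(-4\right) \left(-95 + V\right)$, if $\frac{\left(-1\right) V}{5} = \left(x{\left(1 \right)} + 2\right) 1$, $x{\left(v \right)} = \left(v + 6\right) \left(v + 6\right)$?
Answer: $4320$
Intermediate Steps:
$x{\left(v \right)} = \left(6 + v\right)^{2}$ ($x{\left(v \right)} = \left(6 + v\right) \left(6 + v\right) = \left(6 + v\right)^{2}$)
$V = -255$ ($V = - 5 \left(\left(6 + 1\right)^{2} + 2\right) 1 = - 5 \left(7^{2} + 2\right) 1 = - 5 \left(49 + 2\right) 1 = - 5 \cdot 51 \cdot 1 = \left(-5\right) 51 = -255$)
$11320 + \left(-5\right) \left(-4\right) \left(-95 + V\right) = 11320 + \left(-5\right) \left(-4\right) \left(-95 - 255\right) = 11320 + 20 \left(-350\right) = 11320 - 7000 = 4320$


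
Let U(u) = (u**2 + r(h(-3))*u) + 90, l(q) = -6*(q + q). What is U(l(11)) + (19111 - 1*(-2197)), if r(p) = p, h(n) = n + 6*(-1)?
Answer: 40010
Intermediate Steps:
h(n) = -6 + n (h(n) = n - 6 = -6 + n)
l(q) = -12*q
U(u) = 90 + u**2 - 9*u (U(u) = (u**2 + (-6 - 3)*u) + 90 = (u**2 - 9*u) + 90 = 90 + u**2 - 9*u)
U(l(11)) + (19111 - 1*(-2197)) = (90 + (-12*11)**2 - (-108)*11) + (19111 - 1*(-2197)) = (90 + (-132)**2 - 9*(-132)) + (19111 + 2197) = (90 + 17424 + 1188) + 21308 = 18702 + 21308 = 40010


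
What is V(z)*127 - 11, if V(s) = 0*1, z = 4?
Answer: -11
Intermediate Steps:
V(s) = 0
V(z)*127 - 11 = 0*127 - 11 = 0 - 11 = -11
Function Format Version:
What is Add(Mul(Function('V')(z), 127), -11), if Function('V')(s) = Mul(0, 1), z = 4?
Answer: -11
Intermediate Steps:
Function('V')(s) = 0
Add(Mul(Function('V')(z), 127), -11) = Add(Mul(0, 127), -11) = Add(0, -11) = -11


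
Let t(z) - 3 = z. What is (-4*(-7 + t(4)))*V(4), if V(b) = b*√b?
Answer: 0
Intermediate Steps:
V(b) = b^(3/2)
t(z) = 3 + z
(-4*(-7 + t(4)))*V(4) = (-4*(-7 + (3 + 4)))*4^(3/2) = -4*(-7 + 7)*8 = -4*0*8 = 0*8 = 0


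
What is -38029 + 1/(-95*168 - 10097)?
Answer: -990921654/26057 ≈ -38029.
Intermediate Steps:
-38029 + 1/(-95*168 - 10097) = -38029 + 1/(-15960 - 10097) = -38029 + 1/(-26057) = -38029 - 1/26057 = -990921654/26057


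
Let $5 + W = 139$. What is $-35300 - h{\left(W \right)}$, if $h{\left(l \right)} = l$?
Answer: $-35434$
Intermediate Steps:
$W = 134$ ($W = -5 + 139 = 134$)
$-35300 - h{\left(W \right)} = -35300 - 134 = -35434$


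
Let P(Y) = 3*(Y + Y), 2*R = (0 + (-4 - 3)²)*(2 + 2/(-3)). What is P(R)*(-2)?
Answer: -392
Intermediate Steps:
R = 98/3 (R = ((0 + (-4 - 3)²)*(2 + 2/(-3)))/2 = ((0 + (-7)²)*(2 + 2*(-⅓)))/2 = ((0 + 49)*(2 - ⅔))/2 = (49*(4/3))/2 = (½)*(196/3) = 98/3 ≈ 32.667)
P(Y) = 6*Y (P(Y) = 3*(2*Y) = 6*Y)
P(R)*(-2) = (6*(98/3))*(-2) = 196*(-2) = -392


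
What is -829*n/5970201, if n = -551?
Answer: 15751/205869 ≈ 0.076510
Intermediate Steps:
-829*n/5970201 = -829*(-551)/5970201 = 456779*(1/5970201) = 15751/205869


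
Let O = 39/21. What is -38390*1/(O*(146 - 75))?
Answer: -268730/923 ≈ -291.15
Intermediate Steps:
O = 13/7 (O = 39*(1/21) = 13/7 ≈ 1.8571)
-38390*1/(O*(146 - 75)) = -38390*7/(13*(146 - 75)) = -38390/((13/7)*71) = -38390/923/7 = -38390*7/923 = -268730/923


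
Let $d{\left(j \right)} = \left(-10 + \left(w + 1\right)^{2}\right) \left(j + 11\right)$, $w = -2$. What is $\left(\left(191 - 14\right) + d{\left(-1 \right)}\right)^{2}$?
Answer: $7569$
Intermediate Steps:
$d{\left(j \right)} = -99 - 9 j$ ($d{\left(j \right)} = \left(-10 + \left(-2 + 1\right)^{2}\right) \left(j + 11\right) = \left(-10 + \left(-1\right)^{2}\right) \left(11 + j\right) = \left(-10 + 1\right) \left(11 + j\right) = - 9 \left(11 + j\right) = -99 - 9 j$)
$\left(\left(191 - 14\right) + d{\left(-1 \right)}\right)^{2} = \left(\left(191 - 14\right) - 90\right)^{2} = \left(177 + \left(-99 + 9\right)\right)^{2} = \left(177 - 90\right)^{2} = 87^{2} = 7569$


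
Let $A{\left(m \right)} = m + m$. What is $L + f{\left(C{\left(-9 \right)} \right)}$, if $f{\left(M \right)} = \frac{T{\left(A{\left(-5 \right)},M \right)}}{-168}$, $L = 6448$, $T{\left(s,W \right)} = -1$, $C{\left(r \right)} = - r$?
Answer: $\frac{1083265}{168} \approx 6448.0$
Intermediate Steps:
$A{\left(m \right)} = 2 m$
$f{\left(M \right)} = \frac{1}{168}$ ($f{\left(M \right)} = - \frac{1}{-168} = \left(-1\right) \left(- \frac{1}{168}\right) = \frac{1}{168}$)
$L + f{\left(C{\left(-9 \right)} \right)} = 6448 + \frac{1}{168} = \frac{1083265}{168}$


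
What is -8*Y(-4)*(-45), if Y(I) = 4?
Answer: 1440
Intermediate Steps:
-8*Y(-4)*(-45) = -8*4*(-45) = -32*(-45) = 1440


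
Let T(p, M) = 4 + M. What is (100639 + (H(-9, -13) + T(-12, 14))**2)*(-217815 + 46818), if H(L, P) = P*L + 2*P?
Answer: -19240582440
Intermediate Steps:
H(L, P) = 2*P + L*P (H(L, P) = L*P + 2*P = 2*P + L*P)
(100639 + (H(-9, -13) + T(-12, 14))**2)*(-217815 + 46818) = (100639 + (-13*(2 - 9) + (4 + 14))**2)*(-217815 + 46818) = (100639 + (-13*(-7) + 18)**2)*(-170997) = (100639 + (91 + 18)**2)*(-170997) = (100639 + 109**2)*(-170997) = (100639 + 11881)*(-170997) = 112520*(-170997) = -19240582440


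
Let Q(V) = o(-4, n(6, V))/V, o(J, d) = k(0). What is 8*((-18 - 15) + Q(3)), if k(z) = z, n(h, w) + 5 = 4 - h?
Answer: -264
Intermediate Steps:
n(h, w) = -1 - h (n(h, w) = -5 + (4 - h) = -1 - h)
o(J, d) = 0
Q(V) = 0 (Q(V) = 0/V = 0)
8*((-18 - 15) + Q(3)) = 8*((-18 - 15) + 0) = 8*(-33 + 0) = 8*(-33) = -264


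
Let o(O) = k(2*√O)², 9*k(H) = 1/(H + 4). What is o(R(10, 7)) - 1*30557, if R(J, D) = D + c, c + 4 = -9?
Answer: (-39601872*√6 - 19800937*I)/(648*(I + 2*√6)) ≈ -30557.0 - 0.00030327*I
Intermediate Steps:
c = -13 (c = -4 - 9 = -13)
k(H) = 1/(9*(4 + H)) (k(H) = 1/(9*(H + 4)) = 1/(9*(4 + H)))
R(J, D) = -13 + D (R(J, D) = D - 13 = -13 + D)
o(O) = 1/(81*(4 + 2*√O)²) (o(O) = (1/(9*(4 + 2*√O)))² = 1/(81*(4 + 2*√O)²))
o(R(10, 7)) - 1*30557 = 1/(324*(2 + √(-13 + 7))²) - 1*30557 = 1/(324*(2 + √(-6))²) - 30557 = 1/(324*(2 + I*√6)²) - 30557 = -30557 + 1/(324*(2 + I*√6)²)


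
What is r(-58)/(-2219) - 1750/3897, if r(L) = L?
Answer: -3657224/8647443 ≈ -0.42293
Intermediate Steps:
r(-58)/(-2219) - 1750/3897 = -58/(-2219) - 1750/3897 = -58*(-1/2219) - 1750*1/3897 = 58/2219 - 1750/3897 = -3657224/8647443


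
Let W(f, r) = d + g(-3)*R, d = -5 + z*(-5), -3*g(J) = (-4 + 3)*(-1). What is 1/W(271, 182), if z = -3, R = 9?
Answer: 1/7 ≈ 0.14286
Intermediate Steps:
g(J) = -1/3 (g(J) = -(-4 + 3)*(-1)/3 = -(-1)*(-1)/3 = -1/3*1 = -1/3)
d = 10 (d = -5 - 3*(-5) = -5 + 15 = 10)
W(f, r) = 7 (W(f, r) = 10 - 1/3*9 = 10 - 3 = 7)
1/W(271, 182) = 1/7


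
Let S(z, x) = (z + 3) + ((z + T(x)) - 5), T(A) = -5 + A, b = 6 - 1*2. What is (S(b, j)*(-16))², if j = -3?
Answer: 1024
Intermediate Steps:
b = 4 (b = 6 - 2 = 4)
S(z, x) = -7 + x + 2*z (S(z, x) = (z + 3) + ((z + (-5 + x)) - 5) = (3 + z) + ((-5 + x + z) - 5) = (3 + z) + (-10 + x + z) = -7 + x + 2*z)
(S(b, j)*(-16))² = ((-7 - 3 + 2*4)*(-16))² = ((-7 - 3 + 8)*(-16))² = (-2*(-16))² = 32² = 1024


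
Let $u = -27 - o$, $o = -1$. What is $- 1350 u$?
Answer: $35100$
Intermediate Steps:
$u = -26$ ($u = -27 - -1 = -27 + 1 = -26$)
$- 1350 u = \left(-1350\right) \left(-26\right) = 35100$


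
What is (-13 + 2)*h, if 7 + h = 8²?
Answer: -627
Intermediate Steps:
h = 57 (h = -7 + 8² = -7 + 64 = 57)
(-13 + 2)*h = (-13 + 2)*57 = -11*57 = -627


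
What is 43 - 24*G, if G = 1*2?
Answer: -5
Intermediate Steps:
G = 2
43 - 24*G = 43 - 24*2 = 43 - 48 = -5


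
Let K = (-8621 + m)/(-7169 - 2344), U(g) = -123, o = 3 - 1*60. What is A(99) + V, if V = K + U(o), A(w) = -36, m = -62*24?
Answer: -1502458/9513 ≈ -157.94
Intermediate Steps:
m = -1488
o = -57 (o = 3 - 60 = -57)
K = 10109/9513 (K = (-8621 - 1488)/(-7169 - 2344) = -10109/(-9513) = -10109*(-1/9513) = 10109/9513 ≈ 1.0627)
V = -1159990/9513 (V = 10109/9513 - 123 = -1159990/9513 ≈ -121.94)
A(99) + V = -36 - 1159990/9513 = -1502458/9513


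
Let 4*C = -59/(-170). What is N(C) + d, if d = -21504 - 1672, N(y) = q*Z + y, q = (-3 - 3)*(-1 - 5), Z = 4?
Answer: -15661701/680 ≈ -23032.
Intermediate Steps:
q = 36 (q = -6*(-6) = 36)
C = 59/680 (C = (-59/(-170))/4 = (-59*(-1/170))/4 = (1/4)*(59/170) = 59/680 ≈ 0.086765)
N(y) = 144 + y (N(y) = 36*4 + y = 144 + y)
d = -23176
N(C) + d = (144 + 59/680) - 23176 = 97979/680 - 23176 = -15661701/680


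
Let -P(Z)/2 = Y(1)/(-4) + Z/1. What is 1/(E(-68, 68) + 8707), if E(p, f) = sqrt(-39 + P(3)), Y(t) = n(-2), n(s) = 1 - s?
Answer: 17414/151623785 - I*sqrt(174)/151623785 ≈ 0.00011485 - 8.6998e-8*I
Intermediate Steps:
Y(t) = 3 (Y(t) = 1 - 1*(-2) = 1 + 2 = 3)
P(Z) = 3/2 - 2*Z (P(Z) = -2*(3/(-4) + Z/1) = -2*(3*(-1/4) + Z*1) = -2*(-3/4 + Z) = 3/2 - 2*Z)
E(p, f) = I*sqrt(174)/2 (E(p, f) = sqrt(-39 + (3/2 - 2*3)) = sqrt(-39 + (3/2 - 6)) = sqrt(-39 - 9/2) = sqrt(-87/2) = I*sqrt(174)/2)
1/(E(-68, 68) + 8707) = 1/(I*sqrt(174)/2 + 8707) = 1/(8707 + I*sqrt(174)/2)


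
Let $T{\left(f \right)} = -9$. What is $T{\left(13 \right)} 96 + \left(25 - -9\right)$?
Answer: $-830$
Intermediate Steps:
$T{\left(13 \right)} 96 + \left(25 - -9\right) = \left(-9\right) 96 + \left(25 - -9\right) = -864 + \left(25 + 9\right) = -864 + 34 = -830$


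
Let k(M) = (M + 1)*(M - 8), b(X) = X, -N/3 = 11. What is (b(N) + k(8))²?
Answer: 1089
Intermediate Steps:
N = -33 (N = -3*11 = -33)
k(M) = (1 + M)*(-8 + M)
(b(N) + k(8))² = (-33 + (-8 + 8² - 7*8))² = (-33 + (-8 + 64 - 56))² = (-33 + 0)² = (-33)² = 1089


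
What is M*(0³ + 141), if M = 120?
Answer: 16920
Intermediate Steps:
M*(0³ + 141) = 120*(0³ + 141) = 120*(0 + 141) = 120*141 = 16920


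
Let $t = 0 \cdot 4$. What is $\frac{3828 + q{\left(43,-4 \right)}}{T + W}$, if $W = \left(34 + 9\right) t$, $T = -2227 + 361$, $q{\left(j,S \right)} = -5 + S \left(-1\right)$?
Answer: $- \frac{3827}{1866} \approx -2.0509$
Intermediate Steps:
$q{\left(j,S \right)} = -5 - S$
$t = 0$
$T = -1866$
$W = 0$ ($W = \left(34 + 9\right) 0 = 43 \cdot 0 = 0$)
$\frac{3828 + q{\left(43,-4 \right)}}{T + W} = \frac{3828 - 1}{-1866 + 0} = \frac{3828 + \left(-5 + 4\right)}{-1866} = \left(3828 - 1\right) \left(- \frac{1}{1866}\right) = 3827 \left(- \frac{1}{1866}\right) = - \frac{3827}{1866}$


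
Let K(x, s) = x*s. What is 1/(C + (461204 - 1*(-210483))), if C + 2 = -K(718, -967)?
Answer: 1/1365991 ≈ 7.3207e-7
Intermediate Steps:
K(x, s) = s*x
C = 694304 (C = -2 - (-967)*718 = -2 - 1*(-694306) = -2 + 694306 = 694304)
1/(C + (461204 - 1*(-210483))) = 1/(694304 + (461204 - 1*(-210483))) = 1/(694304 + (461204 + 210483)) = 1/(694304 + 671687) = 1/1365991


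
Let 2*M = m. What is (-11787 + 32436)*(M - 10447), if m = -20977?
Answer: -864594279/2 ≈ -4.3230e+8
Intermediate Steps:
M = -20977/2 (M = (½)*(-20977) = -20977/2 ≈ -10489.)
(-11787 + 32436)*(M - 10447) = (-11787 + 32436)*(-20977/2 - 10447) = 20649*(-41871/2) = -864594279/2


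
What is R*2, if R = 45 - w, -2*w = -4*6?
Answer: 66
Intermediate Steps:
w = 12 (w = -(-2)*6 = -½*(-24) = 12)
R = 33 (R = 45 - 1*12 = 45 - 12 = 33)
R*2 = 33*2 = 66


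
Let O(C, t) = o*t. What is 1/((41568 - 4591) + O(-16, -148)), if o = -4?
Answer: 1/37569 ≈ 2.6618e-5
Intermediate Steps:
O(C, t) = -4*t
1/((41568 - 4591) + O(-16, -148)) = 1/((41568 - 4591) - 4*(-148)) = 1/(36977 + 592) = 1/37569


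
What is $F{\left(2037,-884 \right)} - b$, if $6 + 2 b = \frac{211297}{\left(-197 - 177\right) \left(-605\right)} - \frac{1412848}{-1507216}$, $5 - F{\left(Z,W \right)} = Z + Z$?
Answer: $- \frac{173372328424147}{42629720540} \approx -4066.9$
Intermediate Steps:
$F{\left(Z,W \right)} = 5 - 2 Z$ ($F{\left(Z,W \right)} = 5 - \left(Z + Z\right) = 5 - 2 Z$)
$b = - \frac{88004453113}{42629720540}$ ($b = -3 + \frac{\frac{211297}{\left(-197 - 177\right) \left(-605\right)} - \frac{1412848}{-1507216}}{2} = -3 + \frac{\frac{211297}{\left(-374\right) \left(-605\right)} - - \frac{88303}{94201}}{2} = -3 + \frac{\frac{211297}{226270} + \frac{88303}{94201}}{2} = -3 + \frac{1}{2} \cdot \frac{39884708507}{21314860270} = -3 + \frac{39884708507}{42629720540} = - \frac{88004453113}{42629720540} \approx -2.0644$)
$F{\left(2037,-884 \right)} - b = \left(5 - 4074\right) - - \frac{88004453113}{42629720540} = \left(5 - 4074\right) + \frac{88004453113}{42629720540} = -4069 + \frac{88004453113}{42629720540} = - \frac{173372328424147}{42629720540}$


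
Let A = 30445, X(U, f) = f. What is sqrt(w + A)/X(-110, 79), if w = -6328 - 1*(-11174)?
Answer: sqrt(35291)/79 ≈ 2.3780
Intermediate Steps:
w = 4846 (w = -6328 + 11174 = 4846)
sqrt(w + A)/X(-110, 79) = sqrt(4846 + 30445)/79 = sqrt(35291)*(1/79) = sqrt(35291)/79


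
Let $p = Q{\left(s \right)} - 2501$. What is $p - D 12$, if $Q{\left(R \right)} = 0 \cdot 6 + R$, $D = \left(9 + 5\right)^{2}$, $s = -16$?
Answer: $-4869$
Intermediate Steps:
$D = 196$ ($D = 14^{2} = 196$)
$Q{\left(R \right)} = R$ ($Q{\left(R \right)} = 0 + R = R$)
$p = -2517$ ($p = -16 - 2501 = -2517$)
$p - D 12 = -2517 - 196 \cdot 12 = -2517 - 2352 = -4869$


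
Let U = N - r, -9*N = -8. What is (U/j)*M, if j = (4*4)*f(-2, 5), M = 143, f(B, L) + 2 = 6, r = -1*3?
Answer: 5005/576 ≈ 8.6892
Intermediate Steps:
N = 8/9 (N = -⅑*(-8) = 8/9 ≈ 0.88889)
r = -3
f(B, L) = 4 (f(B, L) = -2 + 6 = 4)
U = 35/9 (U = 8/9 - 1*(-3) = 8/9 + 3 = 35/9 ≈ 3.8889)
j = 64 (j = (4*4)*4 = 16*4 = 64)
(U/j)*M = ((35/9)/64)*143 = ((35/9)*(1/64))*143 = (35/576)*143 = 5005/576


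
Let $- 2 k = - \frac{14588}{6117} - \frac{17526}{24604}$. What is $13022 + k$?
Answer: $\frac{1960078807543}{150502668} \approx 13024.0$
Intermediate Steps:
$k = \frac{233064847}{150502668}$ ($k = - \frac{- \frac{14588}{6117} - \frac{17526}{24604}}{2} = - \frac{\left(-14588\right) \frac{1}{6117} - \frac{8763}{12302}}{2} = - \frac{- \frac{14588}{6117} - \frac{8763}{12302}}{2} = \left(- \frac{1}{2}\right) \left(- \frac{233064847}{75251334}\right) = \frac{233064847}{150502668} \approx 1.5486$)
$13022 + k = 13022 + \frac{233064847}{150502668} = \frac{1960078807543}{150502668}$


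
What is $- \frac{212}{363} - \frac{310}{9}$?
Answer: $- \frac{38146}{1089} \approx -35.028$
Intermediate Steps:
$- \frac{212}{363} - \frac{310}{9} = - \frac{38146}{1089}$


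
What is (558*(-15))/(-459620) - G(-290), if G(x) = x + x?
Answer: 26658797/45962 ≈ 580.02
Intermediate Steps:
G(x) = 2*x
(558*(-15))/(-459620) - G(-290) = (558*(-15))/(-459620) - 2*(-290) = -8370*(-1/459620) - 1*(-580) = 837/45962 + 580 = 26658797/45962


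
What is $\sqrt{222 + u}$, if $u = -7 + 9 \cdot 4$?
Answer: $\sqrt{251} \approx 15.843$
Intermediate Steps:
$u = 29$ ($u = -7 + 36 = 29$)
$\sqrt{222 + u} = \sqrt{222 + 29} = \sqrt{251}$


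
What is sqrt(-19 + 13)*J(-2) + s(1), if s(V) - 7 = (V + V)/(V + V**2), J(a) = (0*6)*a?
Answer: 8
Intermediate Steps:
J(a) = 0 (J(a) = 0*a = 0)
s(V) = 7 + 2*V/(V + V**2) (s(V) = 7 + (V + V)/(V + V**2) = 7 + (2*V)/(V + V**2) = 7 + 2*V/(V + V**2))
sqrt(-19 + 13)*J(-2) + s(1) = sqrt(-19 + 13)*0 + (9 + 7*1)/(1 + 1) = sqrt(-6)*0 + (9 + 7)/2 = (I*sqrt(6))*0 + (1/2)*16 = 0 + 8 = 8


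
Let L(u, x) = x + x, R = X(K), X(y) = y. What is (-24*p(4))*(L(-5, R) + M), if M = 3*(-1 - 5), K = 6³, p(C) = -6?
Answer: 59616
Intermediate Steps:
K = 216
R = 216
L(u, x) = 2*x
M = -18 (M = 3*(-6) = -18)
(-24*p(4))*(L(-5, R) + M) = (-24*(-6))*(2*216 - 18) = 144*(432 - 18) = 144*414 = 59616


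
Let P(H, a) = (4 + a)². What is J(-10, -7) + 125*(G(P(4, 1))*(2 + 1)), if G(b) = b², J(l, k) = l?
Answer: 234365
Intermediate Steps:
J(-10, -7) + 125*(G(P(4, 1))*(2 + 1)) = -10 + 125*(((4 + 1)²)²*(2 + 1)) = -10 + 125*((5²)²*3) = -10 + 125*(25²*3) = -10 + 125*(625*3) = -10 + 125*1875 = -10 + 234375 = 234365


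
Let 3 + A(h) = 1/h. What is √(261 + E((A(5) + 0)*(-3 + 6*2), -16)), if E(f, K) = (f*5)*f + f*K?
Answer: 9*√1185/5 ≈ 61.963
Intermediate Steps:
A(h) = -3 + 1/h
E(f, K) = 5*f² + K*f (E(f, K) = (5*f)*f + K*f = 5*f² + K*f)
√(261 + E((A(5) + 0)*(-3 + 6*2), -16)) = √(261 + (((-3 + 1/5) + 0)*(-3 + 6*2))*(-16 + 5*(((-3 + 1/5) + 0)*(-3 + 6*2)))) = √(261 + (((-3 + ⅕) + 0)*(-3 + 12))*(-16 + 5*(((-3 + ⅕) + 0)*(-3 + 12)))) = √(261 + ((-14/5 + 0)*9)*(-16 + 5*((-14/5 + 0)*9))) = √(261 + (-14/5*9)*(-16 + 5*(-14/5*9))) = √(261 - 126*(-16 + 5*(-126/5))/5) = √(261 - 126*(-16 - 126)/5) = √(261 - 126/5*(-142)) = √(261 + 17892/5) = √(19197/5) = 9*√1185/5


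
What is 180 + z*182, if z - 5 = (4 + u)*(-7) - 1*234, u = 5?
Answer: -52964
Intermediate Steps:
z = -292 (z = 5 + ((4 + 5)*(-7) - 1*234) = 5 + (9*(-7) - 234) = 5 + (-63 - 234) = 5 - 297 = -292)
180 + z*182 = 180 - 292*182 = 180 - 53144 = -52964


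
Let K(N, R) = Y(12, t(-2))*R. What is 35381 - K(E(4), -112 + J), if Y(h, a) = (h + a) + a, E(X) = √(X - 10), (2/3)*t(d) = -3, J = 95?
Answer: 35432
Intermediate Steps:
t(d) = -9/2 (t(d) = (3/2)*(-3) = -9/2)
E(X) = √(-10 + X)
Y(h, a) = h + 2*a (Y(h, a) = (a + h) + a = h + 2*a)
K(N, R) = 3*R (K(N, R) = (12 + 2*(-9/2))*R = (12 - 9)*R = 3*R)
35381 - K(E(4), -112 + J) = 35381 - 3*(-112 + 95) = 35381 - 3*(-17) = 35381 - 1*(-51) = 35381 + 51 = 35432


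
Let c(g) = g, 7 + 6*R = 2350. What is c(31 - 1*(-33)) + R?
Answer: 909/2 ≈ 454.50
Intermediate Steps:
R = 781/2 (R = -7/6 + (1/6)*2350 = -7/6 + 1175/3 = 781/2 ≈ 390.50)
c(31 - 1*(-33)) + R = (31 - 1*(-33)) + 781/2 = (31 + 33) + 781/2 = 64 + 781/2 = 909/2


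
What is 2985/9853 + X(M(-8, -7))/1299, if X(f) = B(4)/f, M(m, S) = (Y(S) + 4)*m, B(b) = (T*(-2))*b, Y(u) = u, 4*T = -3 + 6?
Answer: 15500207/51196188 ≈ 0.30276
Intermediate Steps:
T = ¾ (T = (-3 + 6)/4 = (¼)*3 = ¾ ≈ 0.75000)
B(b) = -3*b/2 (B(b) = ((¾)*(-2))*b = -3*b/2)
M(m, S) = m*(4 + S) (M(m, S) = (S + 4)*m = (4 + S)*m = m*(4 + S))
X(f) = -6/f (X(f) = (-3/2*4)/f = -6/f)
2985/9853 + X(M(-8, -7))/1299 = 2985/9853 - 6*(-1/(8*(4 - 7)))/1299 = 2985*(1/9853) - 6/((-8*(-3)))*(1/1299) = 2985/9853 - 6/24*(1/1299) = 2985/9853 - 6*1/24*(1/1299) = 2985/9853 - ¼*1/1299 = 2985/9853 - 1/5196 = 15500207/51196188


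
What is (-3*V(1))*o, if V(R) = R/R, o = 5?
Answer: -15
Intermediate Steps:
V(R) = 1
(-3*V(1))*o = -3*1*5 = -3*5 = -15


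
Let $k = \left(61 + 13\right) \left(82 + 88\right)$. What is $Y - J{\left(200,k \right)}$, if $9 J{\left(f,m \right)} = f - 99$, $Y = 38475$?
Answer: $\frac{346174}{9} \approx 38464.0$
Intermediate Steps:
$k = 12580$ ($k = 74 \cdot 170 = 12580$)
$J{\left(f,m \right)} = -11 + \frac{f}{9}$ ($J{\left(f,m \right)} = \frac{f - 99}{9} = \frac{-99 + f}{9} = -11 + \frac{f}{9}$)
$Y - J{\left(200,k \right)} = 38475 - \left(-11 + \frac{1}{9} \cdot 200\right) = 38475 - \left(-11 + \frac{200}{9}\right) = 38475 - \frac{101}{9} = \frac{346174}{9}$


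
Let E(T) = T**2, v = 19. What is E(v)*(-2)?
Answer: -722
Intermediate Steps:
E(v)*(-2) = 19**2*(-2) = 361*(-2) = -722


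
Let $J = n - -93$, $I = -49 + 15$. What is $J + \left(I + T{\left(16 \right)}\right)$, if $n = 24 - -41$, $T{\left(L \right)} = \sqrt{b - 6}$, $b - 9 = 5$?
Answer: $124 + 2 \sqrt{2} \approx 126.83$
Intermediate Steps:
$b = 14$ ($b = 9 + 5 = 14$)
$T{\left(L \right)} = 2 \sqrt{2}$ ($T{\left(L \right)} = \sqrt{14 - 6} = \sqrt{8} = 2 \sqrt{2}$)
$I = -34$
$n = 65$ ($n = 24 + 41 = 65$)
$J = 158$ ($J = 65 - -93 = 65 + 93 = 158$)
$J + \left(I + T{\left(16 \right)}\right) = 158 - \left(34 - 2 \sqrt{2}\right) = 124 + 2 \sqrt{2}$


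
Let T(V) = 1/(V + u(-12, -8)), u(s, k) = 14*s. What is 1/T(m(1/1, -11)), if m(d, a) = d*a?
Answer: -179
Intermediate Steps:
m(d, a) = a*d
T(V) = 1/(-168 + V) (T(V) = 1/(V + 14*(-12)) = 1/(V - 168) = 1/(-168 + V))
1/T(m(1/1, -11)) = 1/(1/(-168 - 11/1)) = 1/(1/(-168 - 11*1)) = 1/(1/(-168 - 11)) = 1/(1/(-179)) = 1/(-1/179) = -179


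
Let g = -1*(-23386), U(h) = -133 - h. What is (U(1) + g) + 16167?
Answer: 39419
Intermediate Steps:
g = 23386
(U(1) + g) + 16167 = ((-133 - 1*1) + 23386) + 16167 = ((-133 - 1) + 23386) + 16167 = (-134 + 23386) + 16167 = 23252 + 16167 = 39419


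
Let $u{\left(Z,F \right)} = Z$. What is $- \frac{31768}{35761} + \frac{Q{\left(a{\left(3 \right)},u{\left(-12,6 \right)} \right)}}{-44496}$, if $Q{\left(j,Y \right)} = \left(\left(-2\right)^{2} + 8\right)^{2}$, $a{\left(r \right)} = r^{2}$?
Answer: $- \frac{895643}{1004559} \approx -0.89158$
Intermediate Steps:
$Q{\left(j,Y \right)} = 144$ ($Q{\left(j,Y \right)} = \left(4 + 8\right)^{2} = 12^{2} = 144$)
$- \frac{31768}{35761} + \frac{Q{\left(a{\left(3 \right)},u{\left(-12,6 \right)} \right)}}{-44496} = - \frac{31768}{35761} + \frac{144}{-44496} = \left(-31768\right) \frac{1}{35761} + 144 \left(- \frac{1}{44496}\right) = - \frac{2888}{3251} - \frac{1}{309} = - \frac{895643}{1004559}$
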